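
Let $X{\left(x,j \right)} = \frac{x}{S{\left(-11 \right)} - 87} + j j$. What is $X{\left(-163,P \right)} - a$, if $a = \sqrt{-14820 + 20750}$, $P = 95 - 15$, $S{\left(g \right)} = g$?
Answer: $\frac{627363}{98} - \sqrt{5930} \approx 6324.7$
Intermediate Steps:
$P = 80$
$a = \sqrt{5930} \approx 77.006$
$X{\left(x,j \right)} = j^{2} - \frac{x}{98}$ ($X{\left(x,j \right)} = \frac{x}{-11 - 87} + j j = \frac{x}{-98} + j^{2} = - \frac{x}{98} + j^{2} = j^{2} - \frac{x}{98}$)
$X{\left(-163,P \right)} - a = \left(80^{2} - - \frac{163}{98}\right) - \sqrt{5930} = \left(6400 + \frac{163}{98}\right) - \sqrt{5930} = \frac{627363}{98} - \sqrt{5930}$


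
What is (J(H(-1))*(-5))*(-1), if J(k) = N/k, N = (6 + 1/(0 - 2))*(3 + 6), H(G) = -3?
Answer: -165/2 ≈ -82.500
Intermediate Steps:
N = 99/2 (N = (6 + 1/(-2))*9 = (6 - ½)*9 = (11/2)*9 = 99/2 ≈ 49.500)
J(k) = 99/(2*k)
(J(H(-1))*(-5))*(-1) = (((99/2)/(-3))*(-5))*(-1) = (((99/2)*(-⅓))*(-5))*(-1) = -33/2*(-5)*(-1) = (165/2)*(-1) = -165/2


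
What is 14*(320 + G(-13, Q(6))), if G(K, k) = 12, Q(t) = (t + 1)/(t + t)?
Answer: 4648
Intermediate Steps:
Q(t) = (1 + t)/(2*t) (Q(t) = (1 + t)/((2*t)) = (1 + t)*(1/(2*t)) = (1 + t)/(2*t))
14*(320 + G(-13, Q(6))) = 14*(320 + 12) = 14*332 = 4648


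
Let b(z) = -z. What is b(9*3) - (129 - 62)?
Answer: -94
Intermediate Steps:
b(9*3) - (129 - 62) = -9*3 - (129 - 62) = -1*27 - 1*67 = -27 - 67 = -94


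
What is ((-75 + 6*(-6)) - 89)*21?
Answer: -4200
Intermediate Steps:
((-75 + 6*(-6)) - 89)*21 = ((-75 - 36) - 89)*21 = (-111 - 89)*21 = -200*21 = -4200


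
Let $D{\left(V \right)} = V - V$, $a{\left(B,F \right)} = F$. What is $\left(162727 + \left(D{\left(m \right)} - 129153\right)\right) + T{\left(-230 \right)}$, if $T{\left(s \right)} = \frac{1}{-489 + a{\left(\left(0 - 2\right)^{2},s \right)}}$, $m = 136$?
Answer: $\frac{24139705}{719} \approx 33574.0$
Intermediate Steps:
$D{\left(V \right)} = 0$
$T{\left(s \right)} = \frac{1}{-489 + s}$
$\left(162727 + \left(D{\left(m \right)} - 129153\right)\right) + T{\left(-230 \right)} = \left(162727 + \left(0 - 129153\right)\right) + \frac{1}{-489 - 230} = \left(162727 + \left(0 - 129153\right)\right) + \frac{1}{-719} = \left(162727 - 129153\right) - \frac{1}{719} = 33574 - \frac{1}{719} = \frac{24139705}{719}$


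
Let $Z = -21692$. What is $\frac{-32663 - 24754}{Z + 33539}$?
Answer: $- \frac{19139}{3949} \approx -4.8465$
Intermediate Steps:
$\frac{-32663 - 24754}{Z + 33539} = \frac{-32663 - 24754}{-21692 + 33539} = - \frac{57417}{11847} = \left(-57417\right) \frac{1}{11847} = - \frac{19139}{3949}$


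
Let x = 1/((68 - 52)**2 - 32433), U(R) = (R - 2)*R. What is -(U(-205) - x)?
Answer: -1365430996/32177 ≈ -42435.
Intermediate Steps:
U(R) = R*(-2 + R) (U(R) = (-2 + R)*R = R*(-2 + R))
x = -1/32177 (x = 1/(16**2 - 32433) = 1/(256 - 32433) = 1/(-32177) = -1/32177 ≈ -3.1078e-5)
-(U(-205) - x) = -(-205*(-2 - 205) - 1*(-1/32177)) = -(-205*(-207) + 1/32177) = -(42435 + 1/32177) = -1*1365430996/32177 = -1365430996/32177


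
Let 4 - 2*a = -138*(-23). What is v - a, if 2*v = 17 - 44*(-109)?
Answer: 7983/2 ≈ 3991.5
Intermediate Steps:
v = 4813/2 (v = (17 - 44*(-109))/2 = (17 + 4796)/2 = (½)*4813 = 4813/2 ≈ 2406.5)
a = -1585 (a = 2 - (-69)*(-23) = 2 - ½*3174 = 2 - 1587 = -1585)
v - a = 4813/2 - 1*(-1585) = 4813/2 + 1585 = 7983/2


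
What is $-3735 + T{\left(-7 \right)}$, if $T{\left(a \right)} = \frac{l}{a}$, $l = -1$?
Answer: $- \frac{26144}{7} \approx -3734.9$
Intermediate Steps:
$T{\left(a \right)} = - \frac{1}{a}$
$-3735 + T{\left(-7 \right)} = -3735 - \frac{1}{-7} = -3735 - - \frac{1}{7} = -3735 + \frac{1}{7} = - \frac{26144}{7}$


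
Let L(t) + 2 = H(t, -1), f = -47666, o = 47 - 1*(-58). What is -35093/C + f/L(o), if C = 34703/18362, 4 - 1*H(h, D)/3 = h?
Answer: -194881034932/10584415 ≈ -18412.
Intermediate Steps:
H(h, D) = 12 - 3*h
C = 34703/18362 (C = 34703*(1/18362) = 34703/18362 ≈ 1.8899)
o = 105 (o = 47 + 58 = 105)
L(t) = 10 - 3*t (L(t) = -2 + (12 - 3*t) = 10 - 3*t)
-35093/C + f/L(o) = -35093/34703/18362 - 47666/(10 - 3*105) = -35093*18362/34703 - 47666/(10 - 315) = -644377666/34703 - 47666/(-305) = -644377666/34703 - 47666*(-1/305) = -644377666/34703 + 47666/305 = -194881034932/10584415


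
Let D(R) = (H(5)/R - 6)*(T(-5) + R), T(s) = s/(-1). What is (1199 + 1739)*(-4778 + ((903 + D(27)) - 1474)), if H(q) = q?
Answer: -439075286/27 ≈ -1.6262e+7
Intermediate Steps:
T(s) = -s (T(s) = s*(-1) = -s)
D(R) = (-6 + 5/R)*(5 + R) (D(R) = (5/R - 6)*(-1*(-5) + R) = (-6 + 5/R)*(5 + R))
(1199 + 1739)*(-4778 + ((903 + D(27)) - 1474)) = (1199 + 1739)*(-4778 + ((903 + (-25 - 6*27 + 25/27)) - 1474)) = 2938*(-4778 + ((903 + (-25 - 162 + 25*(1/27))) - 1474)) = 2938*(-4778 + ((903 + (-25 - 162 + 25/27)) - 1474)) = 2938*(-4778 + ((903 - 5024/27) - 1474)) = 2938*(-4778 + (19357/27 - 1474)) = 2938*(-4778 - 20441/27) = 2938*(-149447/27) = -439075286/27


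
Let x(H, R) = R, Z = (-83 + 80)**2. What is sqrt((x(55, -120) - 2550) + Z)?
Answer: I*sqrt(2661) ≈ 51.585*I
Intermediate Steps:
Z = 9 (Z = (-3)**2 = 9)
sqrt((x(55, -120) - 2550) + Z) = sqrt((-120 - 2550) + 9) = sqrt(-2670 + 9) = sqrt(-2661) = I*sqrt(2661)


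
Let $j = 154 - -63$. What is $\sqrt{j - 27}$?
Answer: $\sqrt{190} \approx 13.784$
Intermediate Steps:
$j = 217$ ($j = 154 + 63 = 217$)
$\sqrt{j - 27} = \sqrt{217 - 27} = \sqrt{190}$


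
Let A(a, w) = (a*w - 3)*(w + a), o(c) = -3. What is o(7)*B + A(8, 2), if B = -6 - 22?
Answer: 214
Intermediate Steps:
A(a, w) = (-3 + a*w)*(a + w)
B = -28
o(7)*B + A(8, 2) = -3*(-28) + (-3*8 - 3*2 + 8*2² + 2*8²) = 84 + (-24 - 6 + 8*4 + 2*64) = 84 + (-24 - 6 + 32 + 128) = 84 + 130 = 214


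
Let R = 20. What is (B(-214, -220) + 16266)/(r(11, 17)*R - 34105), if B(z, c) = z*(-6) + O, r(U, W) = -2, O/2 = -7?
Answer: -17536/34145 ≈ -0.51357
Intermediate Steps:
O = -14 (O = 2*(-7) = -14)
B(z, c) = -14 - 6*z (B(z, c) = z*(-6) - 14 = -6*z - 14 = -14 - 6*z)
(B(-214, -220) + 16266)/(r(11, 17)*R - 34105) = ((-14 - 6*(-214)) + 16266)/(-2*20 - 34105) = ((-14 + 1284) + 16266)/(-40 - 34105) = (1270 + 16266)/(-34145) = 17536*(-1/34145) = -17536/34145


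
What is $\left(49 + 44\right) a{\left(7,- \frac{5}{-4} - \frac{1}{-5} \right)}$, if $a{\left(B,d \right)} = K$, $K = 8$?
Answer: $744$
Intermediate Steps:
$a{\left(B,d \right)} = 8$
$\left(49 + 44\right) a{\left(7,- \frac{5}{-4} - \frac{1}{-5} \right)} = \left(49 + 44\right) 8 = 93 \cdot 8 = 744$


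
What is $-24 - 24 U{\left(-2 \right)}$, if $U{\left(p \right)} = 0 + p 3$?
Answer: $120$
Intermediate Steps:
$U{\left(p \right)} = 3 p$ ($U{\left(p \right)} = 0 + 3 p = 3 p$)
$-24 - 24 U{\left(-2 \right)} = -24 - 24 \cdot 3 \left(-2\right) = -24 - -144 = -24 + 144 = 120$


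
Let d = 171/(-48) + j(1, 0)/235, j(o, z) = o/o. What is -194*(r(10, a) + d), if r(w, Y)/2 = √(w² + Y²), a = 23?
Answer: 1297763/1880 - 388*√629 ≈ -9040.7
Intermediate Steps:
j(o, z) = 1
r(w, Y) = 2*√(Y² + w²) (r(w, Y) = 2*√(w² + Y²) = 2*√(Y² + w²))
d = -13379/3760 (d = 171/(-48) + 1/235 = 171*(-1/48) + 1*(1/235) = -57/16 + 1/235 = -13379/3760 ≈ -3.5582)
-194*(r(10, a) + d) = -194*(2*√(23² + 10²) - 13379/3760) = -194*(2*√(529 + 100) - 13379/3760) = -194*(2*√629 - 13379/3760) = -194*(-13379/3760 + 2*√629) = 1297763/1880 - 388*√629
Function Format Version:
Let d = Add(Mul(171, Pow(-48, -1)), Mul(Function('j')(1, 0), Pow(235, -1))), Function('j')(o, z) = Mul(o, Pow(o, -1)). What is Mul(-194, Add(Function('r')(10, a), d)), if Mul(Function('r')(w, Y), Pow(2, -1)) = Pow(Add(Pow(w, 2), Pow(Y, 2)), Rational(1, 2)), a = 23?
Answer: Add(Rational(1297763, 1880), Mul(-388, Pow(629, Rational(1, 2)))) ≈ -9040.7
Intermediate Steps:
Function('j')(o, z) = 1
Function('r')(w, Y) = Mul(2, Pow(Add(Pow(Y, 2), Pow(w, 2)), Rational(1, 2))) (Function('r')(w, Y) = Mul(2, Pow(Add(Pow(w, 2), Pow(Y, 2)), Rational(1, 2))) = Mul(2, Pow(Add(Pow(Y, 2), Pow(w, 2)), Rational(1, 2))))
d = Rational(-13379, 3760) (d = Add(Mul(171, Pow(-48, -1)), Mul(1, Pow(235, -1))) = Add(Mul(171, Rational(-1, 48)), Mul(1, Rational(1, 235))) = Add(Rational(-57, 16), Rational(1, 235)) = Rational(-13379, 3760) ≈ -3.5582)
Mul(-194, Add(Function('r')(10, a), d)) = Mul(-194, Add(Mul(2, Pow(Add(Pow(23, 2), Pow(10, 2)), Rational(1, 2))), Rational(-13379, 3760))) = Mul(-194, Add(Mul(2, Pow(Add(529, 100), Rational(1, 2))), Rational(-13379, 3760))) = Mul(-194, Add(Mul(2, Pow(629, Rational(1, 2))), Rational(-13379, 3760))) = Mul(-194, Add(Rational(-13379, 3760), Mul(2, Pow(629, Rational(1, 2))))) = Add(Rational(1297763, 1880), Mul(-388, Pow(629, Rational(1, 2))))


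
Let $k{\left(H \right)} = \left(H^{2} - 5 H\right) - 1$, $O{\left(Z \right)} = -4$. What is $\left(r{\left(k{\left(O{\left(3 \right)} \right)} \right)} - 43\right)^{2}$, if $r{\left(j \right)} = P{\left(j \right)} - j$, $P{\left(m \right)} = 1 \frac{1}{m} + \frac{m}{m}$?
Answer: $\frac{7257636}{1225} \approx 5924.6$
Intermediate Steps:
$P{\left(m \right)} = 1 + \frac{1}{m}$ ($P{\left(m \right)} = \frac{1}{m} + 1 = 1 + \frac{1}{m}$)
$k{\left(H \right)} = -1 + H^{2} - 5 H$
$r{\left(j \right)} = - j + \frac{1 + j}{j}$ ($r{\left(j \right)} = \frac{1 + j}{j} - j = - j + \frac{1 + j}{j}$)
$\left(r{\left(k{\left(O{\left(3 \right)} \right)} \right)} - 43\right)^{2} = \left(\left(1 + \frac{1}{-1 + \left(-4\right)^{2} - -20} - \left(-1 + \left(-4\right)^{2} - -20\right)\right) - 43\right)^{2} = \left(\left(1 + \frac{1}{-1 + 16 + 20} - \left(-1 + 16 + 20\right)\right) - 43\right)^{2} = \left(\left(1 + \frac{1}{35} - 35\right) - 43\right)^{2} = \left(- \frac{1189}{35} - 43\right)^{2} = \left(- \frac{2694}{35}\right)^{2} = \frac{7257636}{1225}$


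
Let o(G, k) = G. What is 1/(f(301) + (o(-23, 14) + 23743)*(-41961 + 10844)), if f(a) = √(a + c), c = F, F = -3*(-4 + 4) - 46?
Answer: -147619048/108956916662131469 - √255/544784583310657345 ≈ -1.3548e-9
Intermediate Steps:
F = -46 (F = -3*0 - 46 = 0 - 46 = -46)
c = -46
f(a) = √(-46 + a) (f(a) = √(a - 46) = √(-46 + a))
1/(f(301) + (o(-23, 14) + 23743)*(-41961 + 10844)) = 1/(√(-46 + 301) + (-23 + 23743)*(-41961 + 10844)) = 1/(√255 + 23720*(-31117)) = 1/(√255 - 738095240) = 1/(-738095240 + √255)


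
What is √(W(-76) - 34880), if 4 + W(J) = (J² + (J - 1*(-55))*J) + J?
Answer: 22*I*√57 ≈ 166.1*I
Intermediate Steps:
W(J) = -4 + J + J² + J*(55 + J) (W(J) = -4 + ((J² + (J - 1*(-55))*J) + J) = -4 + ((J² + (J + 55)*J) + J) = -4 + ((J² + (55 + J)*J) + J) = -4 + ((J² + J*(55 + J)) + J) = -4 + (J + J² + J*(55 + J)) = -4 + J + J² + J*(55 + J))
√(W(-76) - 34880) = √((-4 + 2*(-76)² + 56*(-76)) - 34880) = √((-4 + 2*5776 - 4256) - 34880) = √((-4 + 11552 - 4256) - 34880) = √(7292 - 34880) = √(-27588) = 22*I*√57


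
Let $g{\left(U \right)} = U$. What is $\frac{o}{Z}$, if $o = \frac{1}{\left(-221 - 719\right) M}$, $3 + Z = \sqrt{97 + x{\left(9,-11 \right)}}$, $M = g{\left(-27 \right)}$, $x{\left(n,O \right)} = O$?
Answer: $\frac{1}{651420} + \frac{\sqrt{86}}{1954260} \approx 6.2804 \cdot 10^{-6}$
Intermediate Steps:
$M = -27$
$Z = -3 + \sqrt{86}$ ($Z = -3 + \sqrt{97 - 11} = -3 + \sqrt{86} \approx 6.2736$)
$o = \frac{1}{25380}$ ($o = \frac{1}{\left(-221 - 719\right) \left(-27\right)} = \frac{1}{-940} \left(- \frac{1}{27}\right) = \left(- \frac{1}{940}\right) \left(- \frac{1}{27}\right) = \frac{1}{25380} \approx 3.9401 \cdot 10^{-5}$)
$\frac{o}{Z} = \frac{1}{25380 \left(-3 + \sqrt{86}\right)}$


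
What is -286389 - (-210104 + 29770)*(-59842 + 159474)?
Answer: 17966750699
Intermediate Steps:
-286389 - (-210104 + 29770)*(-59842 + 159474) = -286389 - (-180334)*99632 = -286389 - 1*(-17967037088) = -286389 + 17967037088 = 17966750699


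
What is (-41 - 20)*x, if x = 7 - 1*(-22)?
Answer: -1769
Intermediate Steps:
x = 29 (x = 7 + 22 = 29)
(-41 - 20)*x = (-41 - 20)*29 = -61*29 = -1769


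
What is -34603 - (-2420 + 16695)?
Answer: -48878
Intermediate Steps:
-34603 - (-2420 + 16695) = -34603 - 1*14275 = -34603 - 14275 = -48878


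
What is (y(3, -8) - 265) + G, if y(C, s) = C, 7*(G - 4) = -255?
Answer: -2061/7 ≈ -294.43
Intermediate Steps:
G = -227/7 (G = 4 + (⅐)*(-255) = 4 - 255/7 = -227/7 ≈ -32.429)
(y(3, -8) - 265) + G = (3 - 265) - 227/7 = -262 - 227/7 = -2061/7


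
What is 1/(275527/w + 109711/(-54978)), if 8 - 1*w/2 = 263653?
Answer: -147904845/372435901 ≈ -0.39713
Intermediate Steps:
w = -527290 (w = 16 - 2*263653 = 16 - 527306 = -527290)
1/(275527/w + 109711/(-54978)) = 1/(275527/(-527290) + 109711/(-54978)) = 1/(275527*(-1/527290) + 109711*(-1/54978)) = 1/(-275527/527290 - 2239/1122) = 1/(-372435901/147904845) = -147904845/372435901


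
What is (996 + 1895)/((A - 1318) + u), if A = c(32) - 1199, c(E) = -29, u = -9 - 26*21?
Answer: -413/443 ≈ -0.93228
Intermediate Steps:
u = -555 (u = -9 - 546 = -555)
A = -1228 (A = -29 - 1199 = -1228)
(996 + 1895)/((A - 1318) + u) = (996 + 1895)/((-1228 - 1318) - 555) = 2891/(-2546 - 555) = 2891/(-3101) = 2891*(-1/3101) = -413/443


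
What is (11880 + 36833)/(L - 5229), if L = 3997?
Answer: -6959/176 ≈ -39.540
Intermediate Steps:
(11880 + 36833)/(L - 5229) = (11880 + 36833)/(3997 - 5229) = 48713/(-1232) = 48713*(-1/1232) = -6959/176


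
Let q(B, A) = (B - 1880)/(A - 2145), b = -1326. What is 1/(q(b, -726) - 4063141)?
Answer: -2871/11665274605 ≈ -2.4612e-7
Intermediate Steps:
q(B, A) = (-1880 + B)/(-2145 + A)
1/(q(b, -726) - 4063141) = 1/((-1880 - 1326)/(-2145 - 726) - 4063141) = 1/(-3206/(-2871) - 4063141) = 1/(-1/2871*(-3206) - 4063141) = 1/(3206/2871 - 4063141) = 1/(-11665274605/2871) = -2871/11665274605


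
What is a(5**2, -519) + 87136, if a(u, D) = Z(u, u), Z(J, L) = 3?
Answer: 87139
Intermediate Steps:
a(u, D) = 3
a(5**2, -519) + 87136 = 3 + 87136 = 87139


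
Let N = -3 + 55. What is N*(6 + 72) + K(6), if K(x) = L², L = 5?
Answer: 4081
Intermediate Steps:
K(x) = 25 (K(x) = 5² = 25)
N = 52
N*(6 + 72) + K(6) = 52*(6 + 72) + 25 = 52*78 + 25 = 4056 + 25 = 4081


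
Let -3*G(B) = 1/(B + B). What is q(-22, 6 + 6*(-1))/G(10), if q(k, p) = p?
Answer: 0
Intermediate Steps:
G(B) = -1/(6*B) (G(B) = -1/(3*(B + B)) = -1/(2*B)/3 = -1/(6*B))
q(-22, 6 + 6*(-1))/G(10) = (6 + 6*(-1))/((-1/6/10)) = (6 - 6)/((-1/6*1/10)) = 0/(-1/60) = 0*(-60) = 0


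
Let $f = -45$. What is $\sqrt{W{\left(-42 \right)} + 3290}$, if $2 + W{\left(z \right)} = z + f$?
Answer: $\sqrt{3201} \approx 56.577$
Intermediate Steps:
$W{\left(z \right)} = -47 + z$ ($W{\left(z \right)} = -2 + \left(z - 45\right) = -2 + \left(-45 + z\right) = -47 + z$)
$\sqrt{W{\left(-42 \right)} + 3290} = \sqrt{\left(-47 - 42\right) + 3290} = \sqrt{-89 + 3290} = \sqrt{3201}$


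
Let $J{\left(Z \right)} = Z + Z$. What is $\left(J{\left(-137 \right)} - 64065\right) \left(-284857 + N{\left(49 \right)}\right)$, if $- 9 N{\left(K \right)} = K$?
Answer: $\frac{164949883318}{9} \approx 1.8328 \cdot 10^{10}$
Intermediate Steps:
$N{\left(K \right)} = - \frac{K}{9}$
$J{\left(Z \right)} = 2 Z$
$\left(J{\left(-137 \right)} - 64065\right) \left(-284857 + N{\left(49 \right)}\right) = \left(2 \left(-137\right) - 64065\right) \left(-284857 - \frac{49}{9}\right) = \left(-274 - 64065\right) \left(-284857 - \frac{49}{9}\right) = \left(-64339\right) \left(- \frac{2563762}{9}\right) = \frac{164949883318}{9}$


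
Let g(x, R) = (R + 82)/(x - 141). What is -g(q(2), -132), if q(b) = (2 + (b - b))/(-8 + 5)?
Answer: -6/17 ≈ -0.35294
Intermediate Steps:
q(b) = -⅔ (q(b) = (2 + 0)/(-3) = 2*(-⅓) = -⅔)
g(x, R) = (82 + R)/(-141 + x)
-g(q(2), -132) = -(82 - 132)/(-141 - ⅔) = -(-50)/(-425/3) = -(-3)*(-50)/425 = -1*6/17 = -6/17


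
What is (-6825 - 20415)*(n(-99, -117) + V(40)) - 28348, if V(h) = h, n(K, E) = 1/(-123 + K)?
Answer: -41359536/37 ≈ -1.1178e+6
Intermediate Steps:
(-6825 - 20415)*(n(-99, -117) + V(40)) - 28348 = (-6825 - 20415)*(1/(-123 - 99) + 40) - 28348 = -27240*(1/(-222) + 40) - 28348 = -27240*(-1/222 + 40) - 28348 = -27240*8879/222 - 28348 = -40310660/37 - 28348 = -41359536/37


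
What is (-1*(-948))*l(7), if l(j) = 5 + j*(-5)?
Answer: -28440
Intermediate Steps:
l(j) = 5 - 5*j
(-1*(-948))*l(7) = (-1*(-948))*(5 - 5*7) = 948*(5 - 35) = 948*(-30) = -28440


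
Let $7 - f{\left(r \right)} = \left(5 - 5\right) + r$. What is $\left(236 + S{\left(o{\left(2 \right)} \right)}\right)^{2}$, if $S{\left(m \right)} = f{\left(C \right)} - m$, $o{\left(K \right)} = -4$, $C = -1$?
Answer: $61504$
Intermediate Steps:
$f{\left(r \right)} = 7 - r$ ($f{\left(r \right)} = 7 - \left(\left(5 - 5\right) + r\right) = 7 - \left(0 + r\right) = 7 - r$)
$S{\left(m \right)} = 8 - m$ ($S{\left(m \right)} = \left(7 - -1\right) - m = \left(7 + 1\right) - m = 8 - m$)
$\left(236 + S{\left(o{\left(2 \right)} \right)}\right)^{2} = \left(236 + \left(8 - -4\right)\right)^{2} = \left(236 + \left(8 + 4\right)\right)^{2} = \left(236 + 12\right)^{2} = 248^{2} = 61504$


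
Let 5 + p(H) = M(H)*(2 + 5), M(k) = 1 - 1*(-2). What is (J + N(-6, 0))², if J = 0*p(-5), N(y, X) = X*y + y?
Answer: 36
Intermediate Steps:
M(k) = 3 (M(k) = 1 + 2 = 3)
N(y, X) = y + X*y
p(H) = 16 (p(H) = -5 + 3*(2 + 5) = -5 + 3*7 = -5 + 21 = 16)
J = 0 (J = 0*16 = 0)
(J + N(-6, 0))² = (0 - 6*(1 + 0))² = (0 - 6*1)² = (0 - 6)² = (-6)² = 36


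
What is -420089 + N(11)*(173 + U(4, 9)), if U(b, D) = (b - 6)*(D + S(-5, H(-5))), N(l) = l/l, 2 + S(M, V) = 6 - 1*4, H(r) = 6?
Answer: -419934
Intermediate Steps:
S(M, V) = 0 (S(M, V) = -2 + (6 - 1*4) = -2 + (6 - 4) = -2 + 2 = 0)
N(l) = 1
U(b, D) = D*(-6 + b) (U(b, D) = (b - 6)*(D + 0) = (-6 + b)*D = D*(-6 + b))
-420089 + N(11)*(173 + U(4, 9)) = -420089 + 1*(173 + 9*(-6 + 4)) = -420089 + 1*(173 + 9*(-2)) = -420089 + 1*(173 - 18) = -420089 + 1*155 = -420089 + 155 = -419934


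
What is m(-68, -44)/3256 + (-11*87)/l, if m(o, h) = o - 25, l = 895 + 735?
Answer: -1633791/2653640 ≈ -0.61568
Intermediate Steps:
l = 1630
m(o, h) = -25 + o
m(-68, -44)/3256 + (-11*87)/l = (-25 - 68)/3256 - 11*87/1630 = -93*1/3256 - 957*1/1630 = -93/3256 - 957/1630 = -1633791/2653640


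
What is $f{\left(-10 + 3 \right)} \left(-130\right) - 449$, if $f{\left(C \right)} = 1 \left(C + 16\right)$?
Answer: $-1619$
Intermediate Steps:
$f{\left(C \right)} = 16 + C$ ($f{\left(C \right)} = 1 \left(16 + C\right) = 16 + C$)
$f{\left(-10 + 3 \right)} \left(-130\right) - 449 = \left(16 + \left(-10 + 3\right)\right) \left(-130\right) - 449 = \left(16 - 7\right) \left(-130\right) - 449 = 9 \left(-130\right) - 449 = -1170 - 449 = -1619$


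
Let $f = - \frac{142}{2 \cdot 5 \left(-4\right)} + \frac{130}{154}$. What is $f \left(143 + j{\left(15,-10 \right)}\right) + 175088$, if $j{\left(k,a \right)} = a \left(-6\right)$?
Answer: $\frac{38715603}{220} \approx 1.7598 \cdot 10^{5}$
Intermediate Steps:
$j{\left(k,a \right)} = - 6 a$
$f = \frac{6767}{1540}$ ($f = - \frac{142}{10 \left(-4\right)} + 130 \cdot \frac{1}{154} = - \frac{142}{-40} + \frac{65}{77} = \left(-142\right) \left(- \frac{1}{40}\right) + \frac{65}{77} = \frac{71}{20} + \frac{65}{77} = \frac{6767}{1540} \approx 4.3942$)
$f \left(143 + j{\left(15,-10 \right)}\right) + 175088 = \frac{6767 \left(143 - -60\right)}{1540} + 175088 = \frac{6767 \left(143 + 60\right)}{1540} + 175088 = \frac{6767}{1540} \cdot 203 + 175088 = \frac{196243}{220} + 175088 = \frac{38715603}{220}$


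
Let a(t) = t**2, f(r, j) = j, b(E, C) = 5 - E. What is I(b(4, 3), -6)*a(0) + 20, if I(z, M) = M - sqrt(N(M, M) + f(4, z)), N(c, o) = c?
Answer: 20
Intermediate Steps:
I(z, M) = M - sqrt(M + z)
I(b(4, 3), -6)*a(0) + 20 = (-6 - sqrt(-6 + (5 - 1*4)))*0**2 + 20 = (-6 - sqrt(-6 + (5 - 4)))*0 + 20 = (-6 - sqrt(-6 + 1))*0 + 20 = (-6 - sqrt(-5))*0 + 20 = (-6 - I*sqrt(5))*0 + 20 = 0 + 20 = 20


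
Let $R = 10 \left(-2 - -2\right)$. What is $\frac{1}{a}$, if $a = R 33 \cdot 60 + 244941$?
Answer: $\frac{1}{244941} \approx 4.0826 \cdot 10^{-6}$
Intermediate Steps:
$R = 0$ ($R = 10 \left(-2 + 2\right) = 10 \cdot 0 = 0$)
$a = 244941$ ($a = 0 \cdot 33 \cdot 60 + 244941 = 0 \cdot 60 + 244941 = 0 + 244941 = 244941$)
$\frac{1}{a} = \frac{1}{244941}$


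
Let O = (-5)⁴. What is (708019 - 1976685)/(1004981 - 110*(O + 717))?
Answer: -1268666/857361 ≈ -1.4797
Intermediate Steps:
O = 625
(708019 - 1976685)/(1004981 - 110*(O + 717)) = (708019 - 1976685)/(1004981 - 110*(625 + 717)) = -1268666/(1004981 - 110*1342) = -1268666/(1004981 - 147620) = -1268666/857361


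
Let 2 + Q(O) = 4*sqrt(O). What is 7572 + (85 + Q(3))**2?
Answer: 14509 + 664*sqrt(3) ≈ 15659.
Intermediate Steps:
Q(O) = -2 + 4*sqrt(O)
7572 + (85 + Q(3))**2 = 7572 + (85 + (-2 + 4*sqrt(3)))**2 = 7572 + (83 + 4*sqrt(3))**2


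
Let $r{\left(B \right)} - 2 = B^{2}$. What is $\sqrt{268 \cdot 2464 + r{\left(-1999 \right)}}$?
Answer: $\sqrt{4656355} \approx 2157.9$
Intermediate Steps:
$r{\left(B \right)} = 2 + B^{2}$
$\sqrt{268 \cdot 2464 + r{\left(-1999 \right)}} = \sqrt{268 \cdot 2464 + \left(2 + \left(-1999\right)^{2}\right)} = \sqrt{660352 + \left(2 + 3996001\right)} = \sqrt{660352 + 3996003} = \sqrt{4656355}$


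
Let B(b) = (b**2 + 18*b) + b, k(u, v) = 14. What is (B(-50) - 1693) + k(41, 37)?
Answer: -129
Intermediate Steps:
B(b) = b**2 + 19*b
(B(-50) - 1693) + k(41, 37) = (-50*(19 - 50) - 1693) + 14 = (-50*(-31) - 1693) + 14 = (1550 - 1693) + 14 = -143 + 14 = -129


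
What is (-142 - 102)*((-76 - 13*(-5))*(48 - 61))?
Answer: -34892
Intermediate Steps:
(-142 - 102)*((-76 - 13*(-5))*(48 - 61)) = -244*(-76 + 65)*(-13) = -(-2684)*(-13) = -244*143 = -34892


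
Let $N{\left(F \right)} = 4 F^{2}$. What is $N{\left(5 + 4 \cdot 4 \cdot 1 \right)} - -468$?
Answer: $2232$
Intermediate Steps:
$N{\left(5 + 4 \cdot 4 \cdot 1 \right)} - -468 = 4 \left(5 + 4 \cdot 4 \cdot 1\right)^{2} - -468 = 4 \left(5 + 4 \cdot 4\right)^{2} + 468 = 4 \left(5 + 16\right)^{2} + 468 = 4 \cdot 21^{2} + 468 = 4 \cdot 441 + 468 = 1764 + 468 = 2232$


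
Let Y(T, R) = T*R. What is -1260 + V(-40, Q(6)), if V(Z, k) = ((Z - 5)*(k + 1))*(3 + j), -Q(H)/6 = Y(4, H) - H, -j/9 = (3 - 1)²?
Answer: -160155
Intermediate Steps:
j = -36 (j = -9*(3 - 1)² = -9*2² = -9*4 = -36)
Y(T, R) = R*T
Q(H) = -18*H (Q(H) = -6*(H*4 - H) = -6*(4*H - H) = -18*H)
V(Z, k) = -33*(1 + k)*(-5 + Z) (V(Z, k) = ((Z - 5)*(k + 1))*(3 - 36) = ((-5 + Z)*(1 + k))*(-33) = ((1 + k)*(-5 + Z))*(-33) = -33*(1 + k)*(-5 + Z))
-1260 + V(-40, Q(6)) = -1260 + (165 - 33*(-40) + 165*(-18*6) - 33*(-40)*(-18*6)) = -1260 + (165 + 1320 + 165*(-108) - 33*(-40)*(-108)) = -1260 + (165 + 1320 - 17820 - 142560) = -1260 - 158895 = -160155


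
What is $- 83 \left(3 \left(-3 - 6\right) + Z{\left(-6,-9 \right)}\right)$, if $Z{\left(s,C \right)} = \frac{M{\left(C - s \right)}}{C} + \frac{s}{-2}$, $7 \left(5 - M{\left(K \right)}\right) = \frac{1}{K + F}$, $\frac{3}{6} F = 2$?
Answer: $\frac{128318}{63} \approx 2036.8$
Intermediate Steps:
$F = 4$ ($F = 2 \cdot 2 = 4$)
$M{\left(K \right)} = 5 - \frac{1}{7 \left(4 + K\right)}$ ($M{\left(K \right)} = 5 - \frac{1}{7 \left(K + 4\right)} = 5 - \frac{1}{7 \left(4 + K\right)}$)
$Z{\left(s,C \right)} = - \frac{s}{2} + \frac{139 - 35 s + 35 C}{7 C \left(4 + C - s\right)}$ ($Z{\left(s,C \right)} = \frac{\frac{1}{7} \frac{1}{4 + \left(C - s\right)} \left(139 + 35 \left(C - s\right)\right)}{C} + \frac{s}{-2} = \frac{\frac{1}{7} \frac{1}{4 + C - s} \left(139 + \left(- 35 s + 35 C\right)\right)}{C} + s \left(- \frac{1}{2}\right) = \frac{\frac{1}{7} \frac{1}{4 + C - s} \left(139 - 35 s + 35 C\right)}{C} - \frac{s}{2} = \frac{139 - 35 s + 35 C}{7 C \left(4 + C - s\right)} - \frac{s}{2} = - \frac{s}{2} + \frac{139 - 35 s + 35 C}{7 C \left(4 + C - s\right)}$)
$- 83 \left(3 \left(-3 - 6\right) + Z{\left(-6,-9 \right)}\right) = - 83 \left(3 \left(-3 - 6\right) + \frac{278 - -420 + 70 \left(-9\right) - \left(-63\right) \left(-6\right) \left(4 - 9 - -6\right)}{14 \left(-9\right) \left(4 - 9 - -6\right)}\right) = - 83 \left(3 \left(-9\right) + \frac{1}{14} \left(- \frac{1}{9}\right) \frac{1}{4 - 9 + 6} \left(278 + 420 - 630 - \left(-63\right) \left(-6\right) \left(4 - 9 + 6\right)\right)\right) = - 83 \left(-27 + \frac{1}{14} \left(- \frac{1}{9}\right) 1^{-1} \left(278 + 420 - 630 - \left(-63\right) \left(-6\right) 1\right)\right) = - 83 \left(-27 + \frac{1}{14} \left(- \frac{1}{9}\right) 1 \left(278 + 420 - 630 - 378\right)\right) = - 83 \left(-27 + \frac{1}{14} \left(- \frac{1}{9}\right) 1 \left(-310\right)\right) = - 83 \left(-27 + \frac{155}{63}\right) = \left(-83\right) \left(- \frac{1546}{63}\right) = \frac{128318}{63}$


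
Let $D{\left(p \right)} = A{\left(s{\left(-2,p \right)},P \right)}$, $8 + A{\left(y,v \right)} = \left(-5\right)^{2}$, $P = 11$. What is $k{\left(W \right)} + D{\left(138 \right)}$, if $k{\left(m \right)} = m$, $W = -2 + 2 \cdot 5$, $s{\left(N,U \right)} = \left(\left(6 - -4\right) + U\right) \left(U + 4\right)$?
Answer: $25$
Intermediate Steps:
$s{\left(N,U \right)} = \left(4 + U\right) \left(10 + U\right)$ ($s{\left(N,U \right)} = \left(\left(6 + 4\right) + U\right) \left(4 + U\right) = \left(10 + U\right) \left(4 + U\right) = \left(4 + U\right) \left(10 + U\right)$)
$A{\left(y,v \right)} = 17$ ($A{\left(y,v \right)} = -8 + \left(-5\right)^{2} = -8 + 25 = 17$)
$D{\left(p \right)} = 17$
$W = 8$ ($W = -2 + 10 = 8$)
$k{\left(W \right)} + D{\left(138 \right)} = 8 + 17 = 25$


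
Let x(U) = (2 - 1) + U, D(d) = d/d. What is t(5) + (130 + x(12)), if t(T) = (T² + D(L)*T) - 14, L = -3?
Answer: 159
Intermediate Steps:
D(d) = 1
t(T) = -14 + T + T² (t(T) = (T² + 1*T) - 14 = (T² + T) - 14 = (T + T²) - 14 = -14 + T + T²)
x(U) = 1 + U
t(5) + (130 + x(12)) = (-14 + 5 + 5²) + (130 + (1 + 12)) = (-14 + 5 + 25) + (130 + 13) = 16 + 143 = 159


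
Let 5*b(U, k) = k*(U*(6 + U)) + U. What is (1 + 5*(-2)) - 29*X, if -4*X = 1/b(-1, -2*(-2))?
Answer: -901/84 ≈ -10.726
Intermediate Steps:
b(U, k) = U/5 + U*k*(6 + U)/5 (b(U, k) = (k*(U*(6 + U)) + U)/5 = (U*k*(6 + U) + U)/5 = (U + U*k*(6 + U))/5 = U/5 + U*k*(6 + U)/5)
X = 5/84 (X = -(-5/(1 + 6*(-2*(-2)) - (-2)*(-2)))/4 = -(-5/(1 + 6*4 - 1*4))/4 = -(-5/(1 + 24 - 4))/4 = -1/(4*((1/5)*(-1)*21)) = -1/(4*(-21/5)) = -1/4*(-5/21) = 5/84 ≈ 0.059524)
(1 + 5*(-2)) - 29*X = (1 + 5*(-2)) - 29*5/84 = (1 - 10) - 145/84 = -9 - 145/84 = -901/84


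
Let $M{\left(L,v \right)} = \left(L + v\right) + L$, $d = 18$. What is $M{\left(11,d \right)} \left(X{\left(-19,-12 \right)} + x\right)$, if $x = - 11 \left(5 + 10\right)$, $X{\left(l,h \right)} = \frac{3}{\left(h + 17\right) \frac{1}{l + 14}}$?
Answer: $-6720$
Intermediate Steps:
$M{\left(L,v \right)} = v + 2 L$
$X{\left(l,h \right)} = \frac{3 \left(14 + l\right)}{17 + h}$ ($X{\left(l,h \right)} = \frac{3}{\left(17 + h\right) \frac{1}{14 + l}} = \frac{3}{\frac{1}{14 + l} \left(17 + h\right)} = 3 \frac{14 + l}{17 + h} = \frac{3 \left(14 + l\right)}{17 + h}$)
$x = -165$ ($x = \left(-11\right) 15 = -165$)
$M{\left(11,d \right)} \left(X{\left(-19,-12 \right)} + x\right) = \left(18 + 2 \cdot 11\right) \left(\frac{3 \left(14 - 19\right)}{17 - 12} - 165\right) = \left(18 + 22\right) \left(3 \cdot \frac{1}{5} \left(-5\right) - 165\right) = 40 \left(3 \cdot \frac{1}{5} \left(-5\right) - 165\right) = 40 \left(-3 - 165\right) = 40 \left(-168\right) = -6720$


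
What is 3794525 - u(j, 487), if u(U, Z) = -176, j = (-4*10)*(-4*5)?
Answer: 3794701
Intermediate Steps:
j = 800 (j = -40*(-20) = 800)
3794525 - u(j, 487) = 3794525 - 1*(-176) = 3794525 + 176 = 3794701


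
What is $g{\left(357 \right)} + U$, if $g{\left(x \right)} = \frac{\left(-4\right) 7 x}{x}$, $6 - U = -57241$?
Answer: $57219$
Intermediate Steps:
$U = 57247$ ($U = 6 - -57241 = 6 + 57241 = 57247$)
$g{\left(x \right)} = -28$ ($g{\left(x \right)} = \frac{\left(-28\right) x}{x} = -28$)
$g{\left(357 \right)} + U = -28 + 57247 = 57219$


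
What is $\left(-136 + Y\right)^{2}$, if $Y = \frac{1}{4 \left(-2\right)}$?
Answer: $\frac{1185921}{64} \approx 18530.0$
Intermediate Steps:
$Y = - \frac{1}{8}$ ($Y = \frac{1}{-8} = - \frac{1}{8} \approx -0.125$)
$\left(-136 + Y\right)^{2} = \left(-136 - \frac{1}{8}\right)^{2} = \left(- \frac{1089}{8}\right)^{2} = \frac{1185921}{64}$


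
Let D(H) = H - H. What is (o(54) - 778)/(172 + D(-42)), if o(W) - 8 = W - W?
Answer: -385/86 ≈ -4.4767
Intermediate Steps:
D(H) = 0
o(W) = 8 (o(W) = 8 + (W - W) = 8 + 0 = 8)
(o(54) - 778)/(172 + D(-42)) = (8 - 778)/(172 + 0) = -770/172 = -770*1/172 = -385/86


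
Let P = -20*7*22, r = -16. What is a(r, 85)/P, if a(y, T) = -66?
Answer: 3/140 ≈ 0.021429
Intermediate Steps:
P = -3080 (P = -140*22 = -3080)
a(r, 85)/P = -66/(-3080) = -66*(-1/3080) = 3/140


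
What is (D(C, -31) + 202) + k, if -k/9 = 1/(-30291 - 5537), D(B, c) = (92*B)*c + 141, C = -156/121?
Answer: 17427277709/4335188 ≈ 4020.0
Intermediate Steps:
C = -156/121 (C = -156*1/121 = -156/121 ≈ -1.2893)
D(B, c) = 141 + 92*B*c (D(B, c) = 92*B*c + 141 = 141 + 92*B*c)
k = 9/35828 (k = -9/(-30291 - 5537) = -9/(-35828) = -9*(-1/35828) = 9/35828 ≈ 0.00025120)
(D(C, -31) + 202) + k = ((141 + 92*(-156/121)*(-31)) + 202) + 9/35828 = ((141 + 444912/121) + 202) + 9/35828 = (461973/121 + 202) + 9/35828 = 486415/121 + 9/35828 = 17427277709/4335188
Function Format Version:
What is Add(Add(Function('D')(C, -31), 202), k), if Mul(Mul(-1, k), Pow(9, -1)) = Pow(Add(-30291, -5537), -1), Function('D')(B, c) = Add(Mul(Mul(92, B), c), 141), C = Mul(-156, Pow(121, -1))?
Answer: Rational(17427277709, 4335188) ≈ 4020.0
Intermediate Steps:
C = Rational(-156, 121) (C = Mul(-156, Rational(1, 121)) = Rational(-156, 121) ≈ -1.2893)
Function('D')(B, c) = Add(141, Mul(92, B, c)) (Function('D')(B, c) = Add(Mul(92, B, c), 141) = Add(141, Mul(92, B, c)))
k = Rational(9, 35828) (k = Mul(-9, Pow(Add(-30291, -5537), -1)) = Mul(-9, Pow(-35828, -1)) = Mul(-9, Rational(-1, 35828)) = Rational(9, 35828) ≈ 0.00025120)
Add(Add(Function('D')(C, -31), 202), k) = Add(Add(Add(141, Mul(92, Rational(-156, 121), -31)), 202), Rational(9, 35828)) = Add(Add(Add(141, Rational(444912, 121)), 202), Rational(9, 35828)) = Add(Add(Rational(461973, 121), 202), Rational(9, 35828)) = Add(Rational(486415, 121), Rational(9, 35828)) = Rational(17427277709, 4335188)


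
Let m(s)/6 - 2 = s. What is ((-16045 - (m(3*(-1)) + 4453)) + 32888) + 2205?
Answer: 14601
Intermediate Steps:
m(s) = 12 + 6*s
((-16045 - (m(3*(-1)) + 4453)) + 32888) + 2205 = ((-16045 - ((12 + 6*(3*(-1))) + 4453)) + 32888) + 2205 = ((-16045 - ((12 + 6*(-3)) + 4453)) + 32888) + 2205 = ((-16045 - ((12 - 18) + 4453)) + 32888) + 2205 = ((-16045 - (-6 + 4453)) + 32888) + 2205 = ((-16045 - 1*4447) + 32888) + 2205 = ((-16045 - 4447) + 32888) + 2205 = (-20492 + 32888) + 2205 = 12396 + 2205 = 14601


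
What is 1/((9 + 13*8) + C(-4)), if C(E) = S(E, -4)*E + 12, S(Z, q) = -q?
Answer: 1/109 ≈ 0.0091743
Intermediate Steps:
C(E) = 12 + 4*E (C(E) = (-1*(-4))*E + 12 = 4*E + 12 = 12 + 4*E)
1/((9 + 13*8) + C(-4)) = 1/((9 + 13*8) + (12 + 4*(-4))) = 1/((9 + 104) + (12 - 16)) = 1/(113 - 4) = 1/109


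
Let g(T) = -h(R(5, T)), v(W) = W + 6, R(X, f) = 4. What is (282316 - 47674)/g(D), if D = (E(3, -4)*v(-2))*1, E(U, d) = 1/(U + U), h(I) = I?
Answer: -117321/2 ≈ -58661.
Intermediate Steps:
E(U, d) = 1/(2*U)
v(W) = 6 + W
D = ⅔ (D = (((½)/3)*(6 - 2))*1 = (((½)*(⅓))*4)*1 = ((⅙)*4)*1 = (⅔)*1 = ⅔ ≈ 0.66667)
g(T) = -4 (g(T) = -1*4 = -4)
(282316 - 47674)/g(D) = (282316 - 47674)/(-4) = 234642*(-¼) = -117321/2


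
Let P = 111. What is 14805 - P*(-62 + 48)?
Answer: 16359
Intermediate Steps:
14805 - P*(-62 + 48) = 14805 - 111*(-62 + 48) = 14805 - 111*(-14) = 14805 - 1*(-1554) = 14805 + 1554 = 16359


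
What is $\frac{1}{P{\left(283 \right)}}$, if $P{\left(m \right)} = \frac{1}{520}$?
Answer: $520$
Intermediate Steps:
$P{\left(m \right)} = \frac{1}{520}$
$\frac{1}{P{\left(283 \right)}} = \frac{1}{\frac{1}{520}} = 520$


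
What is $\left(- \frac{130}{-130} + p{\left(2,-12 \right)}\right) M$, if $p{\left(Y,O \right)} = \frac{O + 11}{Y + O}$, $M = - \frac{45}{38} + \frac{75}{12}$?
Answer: $\frac{847}{152} \approx 5.5724$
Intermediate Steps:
$M = \frac{385}{76}$ ($M = \left(-45\right) \frac{1}{38} + 75 \cdot \frac{1}{12} = - \frac{45}{38} + \frac{25}{4} = \frac{385}{76} \approx 5.0658$)
$p{\left(Y,O \right)} = \frac{11 + O}{O + Y}$
$\left(- \frac{130}{-130} + p{\left(2,-12 \right)}\right) M = \left(- \frac{130}{-130} + \frac{11 - 12}{-12 + 2}\right) \frac{385}{76} = \left(\left(-130\right) \left(- \frac{1}{130}\right) + \frac{1}{-10} \left(-1\right)\right) \frac{385}{76} = \left(1 - - \frac{1}{10}\right) \frac{385}{76} = \left(1 + \frac{1}{10}\right) \frac{385}{76} = \frac{11}{10} \cdot \frac{385}{76} = \frac{847}{152}$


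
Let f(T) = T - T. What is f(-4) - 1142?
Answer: -1142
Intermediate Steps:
f(T) = 0
f(-4) - 1142 = 0 - 1142 = -1142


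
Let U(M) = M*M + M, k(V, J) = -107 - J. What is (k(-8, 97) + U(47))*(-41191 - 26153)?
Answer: -138189888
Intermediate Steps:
U(M) = M + M² (U(M) = M² + M = M + M²)
(k(-8, 97) + U(47))*(-41191 - 26153) = ((-107 - 1*97) + 47*(1 + 47))*(-41191 - 26153) = ((-107 - 97) + 47*48)*(-67344) = (-204 + 2256)*(-67344) = 2052*(-67344) = -138189888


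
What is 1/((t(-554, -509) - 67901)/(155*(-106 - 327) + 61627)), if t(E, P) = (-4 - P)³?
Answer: -196/4597133 ≈ -4.2635e-5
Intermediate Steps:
1/((t(-554, -509) - 67901)/(155*(-106 - 327) + 61627)) = 1/((-(4 - 509)³ - 67901)/(155*(-106 - 327) + 61627)) = 1/((-1*(-505)³ - 67901)/(155*(-433) + 61627)) = 1/((-1*(-128787625) - 67901)/(-67115 + 61627)) = 1/((128787625 - 67901)/(-5488)) = 1/(128719724*(-1/5488)) = 1/(-4597133/196) = -196/4597133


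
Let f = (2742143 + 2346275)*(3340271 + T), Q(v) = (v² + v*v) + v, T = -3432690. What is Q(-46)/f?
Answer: -2093/235133251571 ≈ -8.9013e-9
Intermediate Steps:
Q(v) = v + 2*v² (Q(v) = (v² + v²) + v = 2*v² + v = v + 2*v²)
f = -470266503142 (f = (2742143 + 2346275)*(3340271 - 3432690) = 5088418*(-92419) = -470266503142)
Q(-46)/f = -46*(1 + 2*(-46))/(-470266503142) = -46*(1 - 92)*(-1/470266503142) = -46*(-91)*(-1/470266503142) = 4186*(-1/470266503142) = -2093/235133251571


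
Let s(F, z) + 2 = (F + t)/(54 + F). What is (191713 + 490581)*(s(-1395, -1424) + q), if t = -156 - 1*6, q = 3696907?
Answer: 375834156947292/149 ≈ 2.5224e+12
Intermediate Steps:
t = -162 (t = -156 - 6 = -162)
s(F, z) = -2 + (-162 + F)/(54 + F) (s(F, z) = -2 + (F - 162)/(54 + F) = -2 + (-162 + F)/(54 + F))
(191713 + 490581)*(s(-1395, -1424) + q) = (191713 + 490581)*((-270 - 1*(-1395))/(54 - 1395) + 3696907) = 682294*((-270 + 1395)/(-1341) + 3696907) = 682294*(-1/1341*1125 + 3696907) = 682294*(-125/149 + 3696907) = 682294*(550839018/149) = 375834156947292/149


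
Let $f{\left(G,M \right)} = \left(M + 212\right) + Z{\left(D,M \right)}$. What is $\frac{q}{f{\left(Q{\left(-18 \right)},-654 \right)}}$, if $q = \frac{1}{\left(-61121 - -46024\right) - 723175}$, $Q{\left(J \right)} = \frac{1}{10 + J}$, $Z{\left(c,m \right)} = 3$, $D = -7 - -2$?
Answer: $\frac{1}{324101408} \approx 3.0855 \cdot 10^{-9}$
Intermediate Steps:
$D = -5$ ($D = -7 + 2 = -5$)
$f{\left(G,M \right)} = 215 + M$ ($f{\left(G,M \right)} = \left(M + 212\right) + 3 = \left(212 + M\right) + 3 = 215 + M$)
$q = - \frac{1}{738272}$ ($q = \frac{1}{\left(-61121 + 46024\right) - 723175} = \frac{1}{-15097 - 723175} = \frac{1}{-738272} = - \frac{1}{738272} \approx -1.3545 \cdot 10^{-6}$)
$\frac{q}{f{\left(Q{\left(-18 \right)},-654 \right)}} = - \frac{1}{738272 \left(215 - 654\right)} = - \frac{1}{738272 \left(-439\right)} = \left(- \frac{1}{738272}\right) \left(- \frac{1}{439}\right) = \frac{1}{324101408}$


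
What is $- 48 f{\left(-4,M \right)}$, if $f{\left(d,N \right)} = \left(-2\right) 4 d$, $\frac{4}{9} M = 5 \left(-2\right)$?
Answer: $-1536$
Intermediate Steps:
$M = - \frac{45}{2}$ ($M = \frac{9 \cdot 5 \left(-2\right)}{4} = \frac{9}{4} \left(-10\right) = - \frac{45}{2} \approx -22.5$)
$f{\left(d,N \right)} = - 8 d$
$- 48 f{\left(-4,M \right)} = - 48 \left(\left(-8\right) \left(-4\right)\right) = \left(-48\right) 32 = -1536$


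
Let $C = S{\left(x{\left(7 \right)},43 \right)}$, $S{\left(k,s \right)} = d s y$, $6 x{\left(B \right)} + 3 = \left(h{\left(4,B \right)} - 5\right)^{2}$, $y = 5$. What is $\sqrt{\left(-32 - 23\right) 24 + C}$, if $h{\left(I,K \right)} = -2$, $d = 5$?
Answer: $7 i \sqrt{5} \approx 15.652 i$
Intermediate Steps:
$x{\left(B \right)} = \frac{23}{3}$ ($x{\left(B \right)} = - \frac{1}{2} + \frac{\left(-2 - 5\right)^{2}}{6} = - \frac{1}{2} + \frac{\left(-7\right)^{2}}{6} = - \frac{1}{2} + \frac{1}{6} \cdot 49 = - \frac{1}{2} + \frac{49}{6} = \frac{23}{3}$)
$S{\left(k,s \right)} = 25 s$ ($S{\left(k,s \right)} = 5 s 5 = 25 s$)
$C = 1075$ ($C = 25 \cdot 43 = 1075$)
$\sqrt{\left(-32 - 23\right) 24 + C} = \sqrt{\left(-32 - 23\right) 24 + 1075} = \sqrt{\left(-55\right) 24 + 1075} = \sqrt{-1320 + 1075} = \sqrt{-245} = 7 i \sqrt{5}$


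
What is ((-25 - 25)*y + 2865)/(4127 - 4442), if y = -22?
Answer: -793/63 ≈ -12.587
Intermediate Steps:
((-25 - 25)*y + 2865)/(4127 - 4442) = ((-25 - 25)*(-22) + 2865)/(4127 - 4442) = (-50*(-22) + 2865)/(-315) = (1100 + 2865)*(-1/315) = 3965*(-1/315) = -793/63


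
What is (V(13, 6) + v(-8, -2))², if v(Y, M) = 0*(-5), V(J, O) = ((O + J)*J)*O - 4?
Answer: 2184484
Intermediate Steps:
V(J, O) = -4 + J*O*(J + O) (V(J, O) = ((J + O)*J)*O - 4 = (J*(J + O))*O - 4 = J*O*(J + O) - 4 = -4 + J*O*(J + O))
v(Y, M) = 0
(V(13, 6) + v(-8, -2))² = ((-4 + 13*6² + 6*13²) + 0)² = ((-4 + 13*36 + 6*169) + 0)² = ((-4 + 468 + 1014) + 0)² = (1478 + 0)² = 1478² = 2184484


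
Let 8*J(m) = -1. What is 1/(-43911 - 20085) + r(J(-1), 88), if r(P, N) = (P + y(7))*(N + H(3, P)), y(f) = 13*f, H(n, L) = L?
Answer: 8176784903/1023936 ≈ 7985.6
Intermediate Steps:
J(m) = -⅛ (J(m) = (⅛)*(-1) = -⅛)
r(P, N) = (91 + P)*(N + P) (r(P, N) = (P + 13*7)*(N + P) = (P + 91)*(N + P) = (91 + P)*(N + P))
1/(-43911 - 20085) + r(J(-1), 88) = 1/(-43911 - 20085) + ((-⅛)² + 91*88 + 91*(-⅛) + 88*(-⅛)) = 1/(-63996) + (1/64 + 8008 - 91/8 - 11) = -1/63996 + 511081/64 = 8176784903/1023936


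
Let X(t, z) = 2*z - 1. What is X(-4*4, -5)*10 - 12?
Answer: -122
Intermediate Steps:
X(t, z) = -1 + 2*z
X(-4*4, -5)*10 - 12 = (-1 + 2*(-5))*10 - 12 = (-1 - 10)*10 - 12 = -11*10 - 12 = -110 - 12 = -122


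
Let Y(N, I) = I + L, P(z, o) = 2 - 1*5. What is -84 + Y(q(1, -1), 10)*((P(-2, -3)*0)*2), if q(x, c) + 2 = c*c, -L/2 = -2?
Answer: -84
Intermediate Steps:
L = 4 (L = -2*(-2) = 4)
q(x, c) = -2 + c² (q(x, c) = -2 + c*c = -2 + c²)
P(z, o) = -3 (P(z, o) = 2 - 5 = -3)
Y(N, I) = 4 + I (Y(N, I) = I + 4 = 4 + I)
-84 + Y(q(1, -1), 10)*((P(-2, -3)*0)*2) = -84 + (4 + 10)*(-3*0*2) = -84 + 14*(0*2) = -84 + 14*0 = -84 + 0 = -84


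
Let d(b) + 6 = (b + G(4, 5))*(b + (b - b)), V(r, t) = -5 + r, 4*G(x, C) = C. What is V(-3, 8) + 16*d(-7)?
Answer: 540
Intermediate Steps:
G(x, C) = C/4
d(b) = -6 + b*(5/4 + b) (d(b) = -6 + (b + (¼)*5)*(b + (b - b)) = -6 + (b + 5/4)*(b + 0) = -6 + (5/4 + b)*b = -6 + b*(5/4 + b))
V(-3, 8) + 16*d(-7) = (-5 - 3) + 16*(-6 + (-7)² + (5/4)*(-7)) = -8 + 16*(-6 + 49 - 35/4) = -8 + 16*(137/4) = -8 + 548 = 540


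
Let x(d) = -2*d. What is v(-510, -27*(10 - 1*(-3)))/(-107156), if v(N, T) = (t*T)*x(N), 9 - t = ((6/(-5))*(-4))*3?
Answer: -483327/26789 ≈ -18.042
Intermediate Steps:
t = -27/5 (t = 9 - (6/(-5))*(-4)*3 = 9 - (6*(-⅕))*(-4)*3 = 9 - (-6/5*(-4))*3 = 9 - 24*3/5 = 9 - 1*72/5 = 9 - 72/5 = -27/5 ≈ -5.4000)
v(N, T) = 54*N*T/5 (v(N, T) = (-27*T/5)*(-2*N) = 54*N*T/5)
v(-510, -27*(10 - 1*(-3)))/(-107156) = ((54/5)*(-510)*(-27*(10 - 1*(-3))))/(-107156) = ((54/5)*(-510)*(-27*(10 + 3)))*(-1/107156) = ((54/5)*(-510)*(-27*13))*(-1/107156) = ((54/5)*(-510)*(-351))*(-1/107156) = 1933308*(-1/107156) = -483327/26789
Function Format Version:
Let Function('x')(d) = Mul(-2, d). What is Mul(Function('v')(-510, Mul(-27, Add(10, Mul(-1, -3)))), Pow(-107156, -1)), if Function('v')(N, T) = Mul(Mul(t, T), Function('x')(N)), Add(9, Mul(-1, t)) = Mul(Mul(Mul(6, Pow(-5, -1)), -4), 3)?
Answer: Rational(-483327, 26789) ≈ -18.042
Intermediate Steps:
t = Rational(-27, 5) (t = Add(9, Mul(-1, Mul(Mul(Mul(6, Pow(-5, -1)), -4), 3))) = Add(9, Mul(-1, Mul(Mul(Mul(6, Rational(-1, 5)), -4), 3))) = Add(9, Mul(-1, Mul(Mul(Rational(-6, 5), -4), 3))) = Add(9, Mul(-1, Mul(Rational(24, 5), 3))) = Add(9, Mul(-1, Rational(72, 5))) = Add(9, Rational(-72, 5)) = Rational(-27, 5) ≈ -5.4000)
Function('v')(N, T) = Mul(Rational(54, 5), N, T) (Function('v')(N, T) = Mul(Mul(Rational(-27, 5), T), Mul(-2, N)) = Mul(Rational(54, 5), N, T))
Mul(Function('v')(-510, Mul(-27, Add(10, Mul(-1, -3)))), Pow(-107156, -1)) = Mul(Mul(Rational(54, 5), -510, Mul(-27, Add(10, Mul(-1, -3)))), Pow(-107156, -1)) = Mul(Mul(Rational(54, 5), -510, Mul(-27, Add(10, 3))), Rational(-1, 107156)) = Mul(Mul(Rational(54, 5), -510, Mul(-27, 13)), Rational(-1, 107156)) = Mul(Mul(Rational(54, 5), -510, -351), Rational(-1, 107156)) = Mul(1933308, Rational(-1, 107156)) = Rational(-483327, 26789)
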